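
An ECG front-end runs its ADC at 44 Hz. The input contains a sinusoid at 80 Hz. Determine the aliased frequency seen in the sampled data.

80 Hz mod fs = 36 Hz.
36 Hz > fs/2 = 22 Hz, folds to fs − 36 Hz = 8 Hz.

8 Hz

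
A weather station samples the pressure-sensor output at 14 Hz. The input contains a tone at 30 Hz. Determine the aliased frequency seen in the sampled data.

30 Hz mod fs = 2 Hz.
2 Hz ≤ fs/2 = 7 Hz, appears at 2 Hz.

2 Hz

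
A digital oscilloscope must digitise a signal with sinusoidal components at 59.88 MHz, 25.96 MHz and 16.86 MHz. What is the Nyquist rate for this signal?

Highest-frequency component: 59.88 MHz.
Nyquist rate = 2 × 59.88 MHz = 119.76 MHz.

119.76 MHz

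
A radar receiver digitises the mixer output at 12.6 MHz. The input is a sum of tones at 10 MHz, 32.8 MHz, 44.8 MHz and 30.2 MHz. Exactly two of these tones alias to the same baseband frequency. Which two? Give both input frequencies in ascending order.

fs/2 = 6.3 MHz.
10 MHz > fs/2 = 6.3 MHz, folds to fs − 10 MHz = 2.6 MHz.
32.8 MHz mod fs = 7.6 MHz.
7.6 MHz > fs/2 = 6.3 MHz, folds to fs − 7.6 MHz = 5 MHz.
44.8 MHz mod fs = 7 MHz.
7 MHz > fs/2 = 6.3 MHz, folds to fs − 7 MHz = 5.6 MHz.
30.2 MHz mod fs = 5 MHz.
5 MHz ≤ fs/2 = 6.3 MHz, appears at 5 MHz.
30.2 MHz and 32.8 MHz both map to 5 MHz.

30.2 MHz, 32.8 MHz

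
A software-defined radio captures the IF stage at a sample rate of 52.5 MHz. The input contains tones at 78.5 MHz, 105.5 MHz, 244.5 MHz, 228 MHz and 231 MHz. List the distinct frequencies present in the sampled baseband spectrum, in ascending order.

0.5 MHz, 18 MHz, 21 MHz, 26 MHz

fs/2 = 26.25 MHz.
78.5 MHz mod fs = 26 MHz.
26 MHz ≤ fs/2 = 26.25 MHz, appears at 26 MHz.
105.5 MHz mod fs = 0.5 MHz.
0.5 MHz ≤ fs/2 = 26.25 MHz, appears at 0.5 MHz.
244.5 MHz mod fs = 34.5 MHz.
34.5 MHz > fs/2 = 26.25 MHz, folds to fs − 34.5 MHz = 18 MHz.
228 MHz mod fs = 18 MHz.
18 MHz ≤ fs/2 = 26.25 MHz, appears at 18 MHz.
231 MHz mod fs = 21 MHz.
21 MHz ≤ fs/2 = 26.25 MHz, appears at 21 MHz.
Distinct values: {0.5 MHz, 18 MHz, 21 MHz, 26 MHz}.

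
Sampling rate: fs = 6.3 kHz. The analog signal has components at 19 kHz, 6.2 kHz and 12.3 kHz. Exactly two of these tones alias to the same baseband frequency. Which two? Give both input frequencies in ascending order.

6.2 kHz, 19 kHz

fs/2 = 3.15 kHz.
19 kHz mod fs = 0.1 kHz.
0.1 kHz ≤ fs/2 = 3.15 kHz, appears at 0.1 kHz.
6.2 kHz > fs/2 = 3.15 kHz, folds to fs − 6.2 kHz = 0.1 kHz.
12.3 kHz mod fs = 6 kHz.
6 kHz > fs/2 = 3.15 kHz, folds to fs − 6 kHz = 0.3 kHz.
6.2 kHz and 19 kHz both map to 0.1 kHz.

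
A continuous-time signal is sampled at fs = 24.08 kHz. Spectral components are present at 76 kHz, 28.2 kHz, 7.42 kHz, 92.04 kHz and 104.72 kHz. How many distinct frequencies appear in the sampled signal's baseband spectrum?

5

fs/2 = 12.04 kHz.
76 kHz mod fs = 3.76 kHz.
3.76 kHz ≤ fs/2 = 12.04 kHz, appears at 3.76 kHz.
28.2 kHz mod fs = 4.12 kHz.
4.12 kHz ≤ fs/2 = 12.04 kHz, appears at 4.12 kHz.
7.42 kHz ≤ fs/2 = 12.04 kHz, passes unchanged.
92.04 kHz mod fs = 19.8 kHz.
19.8 kHz > fs/2 = 12.04 kHz, folds to fs − 19.8 kHz = 4.28 kHz.
104.72 kHz mod fs = 8.4 kHz.
8.4 kHz ≤ fs/2 = 12.04 kHz, appears at 8.4 kHz.
Distinct values: {3.76 kHz, 4.12 kHz, 4.28 kHz, 7.42 kHz, 8.4 kHz} → 5.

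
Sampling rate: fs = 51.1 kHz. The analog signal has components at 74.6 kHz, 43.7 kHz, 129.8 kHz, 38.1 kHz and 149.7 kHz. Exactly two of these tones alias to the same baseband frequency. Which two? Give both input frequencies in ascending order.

fs/2 = 25.55 kHz.
74.6 kHz mod fs = 23.5 kHz.
23.5 kHz ≤ fs/2 = 25.55 kHz, appears at 23.5 kHz.
43.7 kHz > fs/2 = 25.55 kHz, folds to fs − 43.7 kHz = 7.4 kHz.
129.8 kHz mod fs = 27.6 kHz.
27.6 kHz > fs/2 = 25.55 kHz, folds to fs − 27.6 kHz = 23.5 kHz.
38.1 kHz > fs/2 = 25.55 kHz, folds to fs − 38.1 kHz = 13 kHz.
149.7 kHz mod fs = 47.5 kHz.
47.5 kHz > fs/2 = 25.55 kHz, folds to fs − 47.5 kHz = 3.6 kHz.
74.6 kHz and 129.8 kHz both map to 23.5 kHz.

74.6 kHz, 129.8 kHz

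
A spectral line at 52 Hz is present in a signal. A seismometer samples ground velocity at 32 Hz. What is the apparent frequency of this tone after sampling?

52 Hz mod fs = 20 Hz.
20 Hz > fs/2 = 16 Hz, folds to fs − 20 Hz = 12 Hz.

12 Hz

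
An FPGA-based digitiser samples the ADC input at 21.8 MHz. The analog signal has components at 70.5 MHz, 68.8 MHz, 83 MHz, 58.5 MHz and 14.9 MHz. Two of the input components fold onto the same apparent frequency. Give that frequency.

fs/2 = 10.9 MHz.
70.5 MHz mod fs = 5.1 MHz.
5.1 MHz ≤ fs/2 = 10.9 MHz, appears at 5.1 MHz.
68.8 MHz mod fs = 3.4 MHz.
3.4 MHz ≤ fs/2 = 10.9 MHz, appears at 3.4 MHz.
83 MHz mod fs = 17.6 MHz.
17.6 MHz > fs/2 = 10.9 MHz, folds to fs − 17.6 MHz = 4.2 MHz.
58.5 MHz mod fs = 14.9 MHz.
14.9 MHz > fs/2 = 10.9 MHz, folds to fs − 14.9 MHz = 6.9 MHz.
14.9 MHz > fs/2 = 10.9 MHz, folds to fs − 14.9 MHz = 6.9 MHz.
14.9 MHz and 58.5 MHz both map to 6.9 MHz.

6.9 MHz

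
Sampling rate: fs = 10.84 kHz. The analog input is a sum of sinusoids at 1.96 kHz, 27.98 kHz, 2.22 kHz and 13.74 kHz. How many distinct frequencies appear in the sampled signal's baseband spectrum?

fs/2 = 5.42 kHz.
1.96 kHz ≤ fs/2 = 5.42 kHz, passes unchanged.
27.98 kHz mod fs = 6.3 kHz.
6.3 kHz > fs/2 = 5.42 kHz, folds to fs − 6.3 kHz = 4.54 kHz.
2.22 kHz ≤ fs/2 = 5.42 kHz, passes unchanged.
13.74 kHz mod fs = 2.9 kHz.
2.9 kHz ≤ fs/2 = 5.42 kHz, appears at 2.9 kHz.
Distinct values: {1.96 kHz, 2.22 kHz, 2.9 kHz, 4.54 kHz} → 4.

4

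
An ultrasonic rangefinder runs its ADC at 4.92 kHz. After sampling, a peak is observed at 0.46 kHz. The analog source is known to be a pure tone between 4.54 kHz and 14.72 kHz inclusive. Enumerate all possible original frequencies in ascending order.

5.38 kHz, 9.38 kHz, 10.3 kHz, 14.3 kHz

Frequencies that alias to 0.46 kHz are k·fs ± 0.46 kHz for integer k ≥ 0.
k=0: 0.46 kHz.
k=1: 4.46 kHz, 5.38 kHz.
k=2: 9.38 kHz, 10.3 kHz.
k=3: 14.3 kHz, 15.22 kHz.
k=4: 19.22 kHz, 20.14 kHz.
Within [4.54 kHz, 14.72 kHz]: 5.38 kHz, 9.38 kHz, 10.3 kHz, 14.3 kHz.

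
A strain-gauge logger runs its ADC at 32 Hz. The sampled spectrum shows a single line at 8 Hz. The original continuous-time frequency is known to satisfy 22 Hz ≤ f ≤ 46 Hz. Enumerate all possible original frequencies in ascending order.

24 Hz, 40 Hz

Frequencies that alias to 8 Hz are k·fs ± 8 Hz for integer k ≥ 0.
k=0: 8 Hz.
k=1: 24 Hz, 40 Hz.
k=2: 56 Hz, 72 Hz.
Within [22 Hz, 46 Hz]: 24 Hz, 40 Hz.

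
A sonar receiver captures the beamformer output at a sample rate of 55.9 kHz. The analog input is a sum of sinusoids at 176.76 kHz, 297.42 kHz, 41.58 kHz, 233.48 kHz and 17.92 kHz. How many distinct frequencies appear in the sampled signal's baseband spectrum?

fs/2 = 27.95 kHz.
176.76 kHz mod fs = 9.06 kHz.
9.06 kHz ≤ fs/2 = 27.95 kHz, appears at 9.06 kHz.
297.42 kHz mod fs = 17.92 kHz.
17.92 kHz ≤ fs/2 = 27.95 kHz, appears at 17.92 kHz.
41.58 kHz > fs/2 = 27.95 kHz, folds to fs − 41.58 kHz = 14.32 kHz.
233.48 kHz mod fs = 9.88 kHz.
9.88 kHz ≤ fs/2 = 27.95 kHz, appears at 9.88 kHz.
17.92 kHz ≤ fs/2 = 27.95 kHz, passes unchanged.
Distinct values: {9.06 kHz, 9.88 kHz, 14.32 kHz, 17.92 kHz} → 4.

4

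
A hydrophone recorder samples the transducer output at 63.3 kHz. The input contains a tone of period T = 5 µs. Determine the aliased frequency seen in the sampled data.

T = 5 µs → f = 1/T = 200 kHz.
200 kHz mod fs = 10.1 kHz.
10.1 kHz ≤ fs/2 = 31.65 kHz, appears at 10.1 kHz.

10.1 kHz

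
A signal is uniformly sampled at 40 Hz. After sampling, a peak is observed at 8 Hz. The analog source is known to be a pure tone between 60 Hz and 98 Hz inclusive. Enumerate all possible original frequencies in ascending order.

72 Hz, 88 Hz

Frequencies that alias to 8 Hz are k·fs ± 8 Hz for integer k ≥ 0.
k=0: 8 Hz.
k=1: 32 Hz, 48 Hz.
k=2: 72 Hz, 88 Hz.
k=3: 112 Hz, 128 Hz.
Within [60 Hz, 98 Hz]: 72 Hz, 88 Hz.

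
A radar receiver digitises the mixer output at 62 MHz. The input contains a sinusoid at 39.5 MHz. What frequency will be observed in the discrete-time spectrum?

39.5 MHz > fs/2 = 31 MHz, folds to fs − 39.5 MHz = 22.5 MHz.

22.5 MHz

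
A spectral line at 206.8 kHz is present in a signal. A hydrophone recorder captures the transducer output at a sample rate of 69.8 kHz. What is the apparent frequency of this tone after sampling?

206.8 kHz mod fs = 67.2 kHz.
67.2 kHz > fs/2 = 34.9 kHz, folds to fs − 67.2 kHz = 2.6 kHz.

2.6 kHz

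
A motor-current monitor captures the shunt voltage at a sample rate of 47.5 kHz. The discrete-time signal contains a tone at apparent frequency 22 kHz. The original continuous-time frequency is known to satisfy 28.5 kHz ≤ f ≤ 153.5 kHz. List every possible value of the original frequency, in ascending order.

Frequencies that alias to 22 kHz are k·fs ± 22 kHz for integer k ≥ 0.
k=0: 22 kHz.
k=1: 25.5 kHz, 69.5 kHz.
k=2: 73 kHz, 117 kHz.
k=3: 120.5 kHz, 164.5 kHz.
k=4: 168 kHz, 212 kHz.
Within [28.5 kHz, 153.5 kHz]: 69.5 kHz, 73 kHz, 117 kHz, 120.5 kHz.

69.5 kHz, 73 kHz, 117 kHz, 120.5 kHz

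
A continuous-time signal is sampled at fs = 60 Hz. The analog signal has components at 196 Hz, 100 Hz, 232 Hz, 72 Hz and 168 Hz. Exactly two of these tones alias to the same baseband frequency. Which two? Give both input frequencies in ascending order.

fs/2 = 30 Hz.
196 Hz mod fs = 16 Hz.
16 Hz ≤ fs/2 = 30 Hz, appears at 16 Hz.
100 Hz mod fs = 40 Hz.
40 Hz > fs/2 = 30 Hz, folds to fs − 40 Hz = 20 Hz.
232 Hz mod fs = 52 Hz.
52 Hz > fs/2 = 30 Hz, folds to fs − 52 Hz = 8 Hz.
72 Hz mod fs = 12 Hz.
12 Hz ≤ fs/2 = 30 Hz, appears at 12 Hz.
168 Hz mod fs = 48 Hz.
48 Hz > fs/2 = 30 Hz, folds to fs − 48 Hz = 12 Hz.
72 Hz and 168 Hz both map to 12 Hz.

72 Hz, 168 Hz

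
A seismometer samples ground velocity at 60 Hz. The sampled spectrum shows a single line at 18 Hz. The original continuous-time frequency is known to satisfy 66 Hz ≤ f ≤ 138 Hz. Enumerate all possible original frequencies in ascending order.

78 Hz, 102 Hz, 138 Hz

Frequencies that alias to 18 Hz are k·fs ± 18 Hz for integer k ≥ 0.
k=0: 18 Hz.
k=1: 42 Hz, 78 Hz.
k=2: 102 Hz, 138 Hz.
k=3: 162 Hz, 198 Hz.
Within [66 Hz, 138 Hz]: 78 Hz, 102 Hz, 138 Hz.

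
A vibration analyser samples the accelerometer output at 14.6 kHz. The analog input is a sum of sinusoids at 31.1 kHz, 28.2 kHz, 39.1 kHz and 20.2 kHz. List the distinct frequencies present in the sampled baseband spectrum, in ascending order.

fs/2 = 7.3 kHz.
31.1 kHz mod fs = 1.9 kHz.
1.9 kHz ≤ fs/2 = 7.3 kHz, appears at 1.9 kHz.
28.2 kHz mod fs = 13.6 kHz.
13.6 kHz > fs/2 = 7.3 kHz, folds to fs − 13.6 kHz = 1 kHz.
39.1 kHz mod fs = 9.9 kHz.
9.9 kHz > fs/2 = 7.3 kHz, folds to fs − 9.9 kHz = 4.7 kHz.
20.2 kHz mod fs = 5.6 kHz.
5.6 kHz ≤ fs/2 = 7.3 kHz, appears at 5.6 kHz.
Distinct values: {1 kHz, 1.9 kHz, 4.7 kHz, 5.6 kHz}.

1 kHz, 1.9 kHz, 4.7 kHz, 5.6 kHz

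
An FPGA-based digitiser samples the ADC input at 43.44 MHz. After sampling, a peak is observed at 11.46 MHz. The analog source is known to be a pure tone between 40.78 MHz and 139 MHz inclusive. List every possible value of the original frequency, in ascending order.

54.9 MHz, 75.42 MHz, 98.34 MHz, 118.86 MHz

Frequencies that alias to 11.46 MHz are k·fs ± 11.46 MHz for integer k ≥ 0.
k=0: 11.46 MHz.
k=1: 31.98 MHz, 54.9 MHz.
k=2: 75.42 MHz, 98.34 MHz.
k=3: 118.86 MHz, 141.78 MHz.
k=4: 162.3 MHz, 185.22 MHz.
Within [40.78 MHz, 139 MHz]: 54.9 MHz, 75.42 MHz, 98.34 MHz, 118.86 MHz.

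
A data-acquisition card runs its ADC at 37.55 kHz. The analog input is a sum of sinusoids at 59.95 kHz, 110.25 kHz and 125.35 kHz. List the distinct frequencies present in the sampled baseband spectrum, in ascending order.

2.4 kHz, 12.7 kHz, 15.15 kHz

fs/2 = 18.775 kHz.
59.95 kHz mod fs = 22.4 kHz.
22.4 kHz > fs/2 = 18.775 kHz, folds to fs − 22.4 kHz = 15.15 kHz.
110.25 kHz mod fs = 35.15 kHz.
35.15 kHz > fs/2 = 18.775 kHz, folds to fs − 35.15 kHz = 2.4 kHz.
125.35 kHz mod fs = 12.7 kHz.
12.7 kHz ≤ fs/2 = 18.775 kHz, appears at 12.7 kHz.
Distinct values: {2.4 kHz, 12.7 kHz, 15.15 kHz}.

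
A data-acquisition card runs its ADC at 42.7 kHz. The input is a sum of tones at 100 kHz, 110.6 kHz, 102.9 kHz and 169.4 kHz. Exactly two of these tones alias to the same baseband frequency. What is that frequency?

17.5 kHz

fs/2 = 21.35 kHz.
100 kHz mod fs = 14.6 kHz.
14.6 kHz ≤ fs/2 = 21.35 kHz, appears at 14.6 kHz.
110.6 kHz mod fs = 25.2 kHz.
25.2 kHz > fs/2 = 21.35 kHz, folds to fs − 25.2 kHz = 17.5 kHz.
102.9 kHz mod fs = 17.5 kHz.
17.5 kHz ≤ fs/2 = 21.35 kHz, appears at 17.5 kHz.
169.4 kHz mod fs = 41.3 kHz.
41.3 kHz > fs/2 = 21.35 kHz, folds to fs − 41.3 kHz = 1.4 kHz.
102.9 kHz and 110.6 kHz both map to 17.5 kHz.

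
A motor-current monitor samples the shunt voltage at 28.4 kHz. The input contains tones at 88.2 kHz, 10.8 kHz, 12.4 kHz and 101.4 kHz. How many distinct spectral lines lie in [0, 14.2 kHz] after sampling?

fs/2 = 14.2 kHz.
88.2 kHz mod fs = 3 kHz.
3 kHz ≤ fs/2 = 14.2 kHz, appears at 3 kHz.
10.8 kHz ≤ fs/2 = 14.2 kHz, passes unchanged.
12.4 kHz ≤ fs/2 = 14.2 kHz, passes unchanged.
101.4 kHz mod fs = 16.2 kHz.
16.2 kHz > fs/2 = 14.2 kHz, folds to fs − 16.2 kHz = 12.2 kHz.
Distinct values: {3 kHz, 10.8 kHz, 12.2 kHz, 12.4 kHz} → 4.

4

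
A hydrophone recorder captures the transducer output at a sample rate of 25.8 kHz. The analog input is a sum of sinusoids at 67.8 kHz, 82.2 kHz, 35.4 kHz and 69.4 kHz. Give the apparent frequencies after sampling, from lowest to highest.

fs/2 = 12.9 kHz.
67.8 kHz mod fs = 16.2 kHz.
16.2 kHz > fs/2 = 12.9 kHz, folds to fs − 16.2 kHz = 9.6 kHz.
82.2 kHz mod fs = 4.8 kHz.
4.8 kHz ≤ fs/2 = 12.9 kHz, appears at 4.8 kHz.
35.4 kHz mod fs = 9.6 kHz.
9.6 kHz ≤ fs/2 = 12.9 kHz, appears at 9.6 kHz.
69.4 kHz mod fs = 17.8 kHz.
17.8 kHz > fs/2 = 12.9 kHz, folds to fs − 17.8 kHz = 8 kHz.
Distinct values: {4.8 kHz, 8 kHz, 9.6 kHz}.

4.8 kHz, 8 kHz, 9.6 kHz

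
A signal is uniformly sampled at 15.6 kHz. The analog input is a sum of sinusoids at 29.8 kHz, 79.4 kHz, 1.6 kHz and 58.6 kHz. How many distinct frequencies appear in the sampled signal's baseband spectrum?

3

fs/2 = 7.8 kHz.
29.8 kHz mod fs = 14.2 kHz.
14.2 kHz > fs/2 = 7.8 kHz, folds to fs − 14.2 kHz = 1.4 kHz.
79.4 kHz mod fs = 1.4 kHz.
1.4 kHz ≤ fs/2 = 7.8 kHz, appears at 1.4 kHz.
1.6 kHz ≤ fs/2 = 7.8 kHz, passes unchanged.
58.6 kHz mod fs = 11.8 kHz.
11.8 kHz > fs/2 = 7.8 kHz, folds to fs − 11.8 kHz = 3.8 kHz.
Distinct values: {1.4 kHz, 1.6 kHz, 3.8 kHz} → 3.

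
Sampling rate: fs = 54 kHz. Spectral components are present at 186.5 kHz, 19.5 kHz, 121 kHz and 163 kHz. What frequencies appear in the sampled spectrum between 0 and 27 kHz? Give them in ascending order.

fs/2 = 27 kHz.
186.5 kHz mod fs = 24.5 kHz.
24.5 kHz ≤ fs/2 = 27 kHz, appears at 24.5 kHz.
19.5 kHz ≤ fs/2 = 27 kHz, passes unchanged.
121 kHz mod fs = 13 kHz.
13 kHz ≤ fs/2 = 27 kHz, appears at 13 kHz.
163 kHz mod fs = 1 kHz.
1 kHz ≤ fs/2 = 27 kHz, appears at 1 kHz.
Distinct values: {1 kHz, 13 kHz, 19.5 kHz, 24.5 kHz}.

1 kHz, 13 kHz, 19.5 kHz, 24.5 kHz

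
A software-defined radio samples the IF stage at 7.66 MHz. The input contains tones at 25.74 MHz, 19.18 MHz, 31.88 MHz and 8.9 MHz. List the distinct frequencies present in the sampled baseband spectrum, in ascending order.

fs/2 = 3.83 MHz.
25.74 MHz mod fs = 2.76 MHz.
2.76 MHz ≤ fs/2 = 3.83 MHz, appears at 2.76 MHz.
19.18 MHz mod fs = 3.86 MHz.
3.86 MHz > fs/2 = 3.83 MHz, folds to fs − 3.86 MHz = 3.8 MHz.
31.88 MHz mod fs = 1.24 MHz.
1.24 MHz ≤ fs/2 = 3.83 MHz, appears at 1.24 MHz.
8.9 MHz mod fs = 1.24 MHz.
1.24 MHz ≤ fs/2 = 3.83 MHz, appears at 1.24 MHz.
Distinct values: {1.24 MHz, 2.76 MHz, 3.8 MHz}.

1.24 MHz, 2.76 MHz, 3.8 MHz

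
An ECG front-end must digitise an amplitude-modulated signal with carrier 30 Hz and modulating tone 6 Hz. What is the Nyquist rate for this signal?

72 Hz

AM sidebands sit at fc ± fm = 24 Hz and 36 Hz.
Highest-frequency component: 36 Hz.
Nyquist rate = 2 × 36 Hz = 72 Hz.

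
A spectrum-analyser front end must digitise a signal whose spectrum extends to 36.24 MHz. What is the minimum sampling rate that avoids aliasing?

Nyquist rate = 2 × 36.24 MHz = 72.48 MHz.

72.48 MHz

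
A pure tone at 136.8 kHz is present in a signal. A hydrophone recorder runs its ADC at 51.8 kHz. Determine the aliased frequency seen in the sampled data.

18.6 kHz

136.8 kHz mod fs = 33.2 kHz.
33.2 kHz > fs/2 = 25.9 kHz, folds to fs − 33.2 kHz = 18.6 kHz.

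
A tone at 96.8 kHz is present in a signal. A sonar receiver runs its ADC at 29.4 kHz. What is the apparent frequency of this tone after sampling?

96.8 kHz mod fs = 8.6 kHz.
8.6 kHz ≤ fs/2 = 14.7 kHz, appears at 8.6 kHz.

8.6 kHz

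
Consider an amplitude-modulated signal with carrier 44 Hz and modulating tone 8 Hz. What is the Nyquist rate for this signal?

AM sidebands sit at fc ± fm = 36 Hz and 52 Hz.
Highest-frequency component: 52 Hz.
Nyquist rate = 2 × 52 Hz = 104 Hz.

104 Hz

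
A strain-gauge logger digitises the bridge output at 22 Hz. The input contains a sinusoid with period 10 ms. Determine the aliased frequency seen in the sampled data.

10 Hz

T = 10 ms → f = 1/T = 100 Hz.
100 Hz mod fs = 12 Hz.
12 Hz > fs/2 = 11 Hz, folds to fs − 12 Hz = 10 Hz.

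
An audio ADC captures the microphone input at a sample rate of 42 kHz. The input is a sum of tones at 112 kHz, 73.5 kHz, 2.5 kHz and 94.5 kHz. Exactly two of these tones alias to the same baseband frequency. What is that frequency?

10.5 kHz

fs/2 = 21 kHz.
112 kHz mod fs = 28 kHz.
28 kHz > fs/2 = 21 kHz, folds to fs − 28 kHz = 14 kHz.
73.5 kHz mod fs = 31.5 kHz.
31.5 kHz > fs/2 = 21 kHz, folds to fs − 31.5 kHz = 10.5 kHz.
2.5 kHz ≤ fs/2 = 21 kHz, passes unchanged.
94.5 kHz mod fs = 10.5 kHz.
10.5 kHz ≤ fs/2 = 21 kHz, appears at 10.5 kHz.
73.5 kHz and 94.5 kHz both map to 10.5 kHz.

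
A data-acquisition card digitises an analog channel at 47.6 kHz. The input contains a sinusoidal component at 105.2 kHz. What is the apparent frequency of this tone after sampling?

10 kHz

105.2 kHz mod fs = 10 kHz.
10 kHz ≤ fs/2 = 23.8 kHz, appears at 10 kHz.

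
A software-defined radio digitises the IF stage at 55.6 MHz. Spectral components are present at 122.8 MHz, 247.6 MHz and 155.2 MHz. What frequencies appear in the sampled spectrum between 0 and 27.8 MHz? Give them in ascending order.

fs/2 = 27.8 MHz.
122.8 MHz mod fs = 11.6 MHz.
11.6 MHz ≤ fs/2 = 27.8 MHz, appears at 11.6 MHz.
247.6 MHz mod fs = 25.2 MHz.
25.2 MHz ≤ fs/2 = 27.8 MHz, appears at 25.2 MHz.
155.2 MHz mod fs = 44 MHz.
44 MHz > fs/2 = 27.8 MHz, folds to fs − 44 MHz = 11.6 MHz.
Distinct values: {11.6 MHz, 25.2 MHz}.

11.6 MHz, 25.2 MHz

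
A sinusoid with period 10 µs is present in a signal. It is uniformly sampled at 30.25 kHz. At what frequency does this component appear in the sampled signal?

9.25 kHz

T = 10 µs → f = 1/T = 100 kHz.
100 kHz mod fs = 9.25 kHz.
9.25 kHz ≤ fs/2 = 15.125 kHz, appears at 9.25 kHz.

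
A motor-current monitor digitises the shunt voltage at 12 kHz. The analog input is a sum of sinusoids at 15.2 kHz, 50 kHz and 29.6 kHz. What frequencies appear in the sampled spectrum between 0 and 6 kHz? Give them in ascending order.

fs/2 = 6 kHz.
15.2 kHz mod fs = 3.2 kHz.
3.2 kHz ≤ fs/2 = 6 kHz, appears at 3.2 kHz.
50 kHz mod fs = 2 kHz.
2 kHz ≤ fs/2 = 6 kHz, appears at 2 kHz.
29.6 kHz mod fs = 5.6 kHz.
5.6 kHz ≤ fs/2 = 6 kHz, appears at 5.6 kHz.
Distinct values: {2 kHz, 3.2 kHz, 5.6 kHz}.

2 kHz, 3.2 kHz, 5.6 kHz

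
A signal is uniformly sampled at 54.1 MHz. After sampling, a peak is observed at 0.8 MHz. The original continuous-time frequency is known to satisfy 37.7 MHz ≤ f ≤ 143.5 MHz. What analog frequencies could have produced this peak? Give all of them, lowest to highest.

53.3 MHz, 54.9 MHz, 107.4 MHz, 109 MHz

Frequencies that alias to 0.8 MHz are k·fs ± 0.8 MHz for integer k ≥ 0.
k=0: 0.8 MHz.
k=1: 53.3 MHz, 54.9 MHz.
k=2: 107.4 MHz, 109 MHz.
k=3: 161.5 MHz, 163.1 MHz.
Within [37.7 MHz, 143.5 MHz]: 53.3 MHz, 54.9 MHz, 107.4 MHz, 109 MHz.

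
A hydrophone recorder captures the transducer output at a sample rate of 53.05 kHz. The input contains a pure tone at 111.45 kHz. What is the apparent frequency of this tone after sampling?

111.45 kHz mod fs = 5.35 kHz.
5.35 kHz ≤ fs/2 = 26.525 kHz, appears at 5.35 kHz.

5.35 kHz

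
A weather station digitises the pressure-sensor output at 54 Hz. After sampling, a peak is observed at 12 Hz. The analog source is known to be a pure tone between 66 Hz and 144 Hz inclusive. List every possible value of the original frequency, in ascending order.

Frequencies that alias to 12 Hz are k·fs ± 12 Hz for integer k ≥ 0.
k=0: 12 Hz.
k=1: 42 Hz, 66 Hz.
k=2: 96 Hz, 120 Hz.
k=3: 150 Hz, 174 Hz.
Within [66 Hz, 144 Hz]: 66 Hz, 96 Hz, 120 Hz.

66 Hz, 96 Hz, 120 Hz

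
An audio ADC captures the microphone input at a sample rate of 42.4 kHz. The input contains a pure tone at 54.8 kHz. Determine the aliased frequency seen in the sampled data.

54.8 kHz mod fs = 12.4 kHz.
12.4 kHz ≤ fs/2 = 21.2 kHz, appears at 12.4 kHz.

12.4 kHz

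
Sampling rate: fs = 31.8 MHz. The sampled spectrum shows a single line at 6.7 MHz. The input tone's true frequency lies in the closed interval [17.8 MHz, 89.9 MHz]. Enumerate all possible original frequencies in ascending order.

Frequencies that alias to 6.7 MHz are k·fs ± 6.7 MHz for integer k ≥ 0.
k=0: 6.7 MHz.
k=1: 25.1 MHz, 38.5 MHz.
k=2: 56.9 MHz, 70.3 MHz.
k=3: 88.7 MHz, 102.1 MHz.
k=4: 120.5 MHz, 133.9 MHz.
Within [17.8 MHz, 89.9 MHz]: 25.1 MHz, 38.5 MHz, 56.9 MHz, 70.3 MHz, 88.7 MHz.

25.1 MHz, 38.5 MHz, 56.9 MHz, 70.3 MHz, 88.7 MHz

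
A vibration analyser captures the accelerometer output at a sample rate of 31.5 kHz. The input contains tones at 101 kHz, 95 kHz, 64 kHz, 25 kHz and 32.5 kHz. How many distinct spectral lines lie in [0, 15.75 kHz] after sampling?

3

fs/2 = 15.75 kHz.
101 kHz mod fs = 6.5 kHz.
6.5 kHz ≤ fs/2 = 15.75 kHz, appears at 6.5 kHz.
95 kHz mod fs = 0.5 kHz.
0.5 kHz ≤ fs/2 = 15.75 kHz, appears at 0.5 kHz.
64 kHz mod fs = 1 kHz.
1 kHz ≤ fs/2 = 15.75 kHz, appears at 1 kHz.
25 kHz > fs/2 = 15.75 kHz, folds to fs − 25 kHz = 6.5 kHz.
32.5 kHz mod fs = 1 kHz.
1 kHz ≤ fs/2 = 15.75 kHz, appears at 1 kHz.
Distinct values: {0.5 kHz, 1 kHz, 6.5 kHz} → 3.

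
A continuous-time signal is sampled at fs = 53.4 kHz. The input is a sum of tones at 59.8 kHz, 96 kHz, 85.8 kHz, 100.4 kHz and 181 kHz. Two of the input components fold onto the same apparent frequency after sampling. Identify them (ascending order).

fs/2 = 26.7 kHz.
59.8 kHz mod fs = 6.4 kHz.
6.4 kHz ≤ fs/2 = 26.7 kHz, appears at 6.4 kHz.
96 kHz mod fs = 42.6 kHz.
42.6 kHz > fs/2 = 26.7 kHz, folds to fs − 42.6 kHz = 10.8 kHz.
85.8 kHz mod fs = 32.4 kHz.
32.4 kHz > fs/2 = 26.7 kHz, folds to fs − 32.4 kHz = 21 kHz.
100.4 kHz mod fs = 47 kHz.
47 kHz > fs/2 = 26.7 kHz, folds to fs − 47 kHz = 6.4 kHz.
181 kHz mod fs = 20.8 kHz.
20.8 kHz ≤ fs/2 = 26.7 kHz, appears at 20.8 kHz.
59.8 kHz and 100.4 kHz both map to 6.4 kHz.

59.8 kHz, 100.4 kHz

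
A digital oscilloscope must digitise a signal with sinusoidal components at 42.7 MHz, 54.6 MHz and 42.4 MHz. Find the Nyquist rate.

Highest-frequency component: 54.6 MHz.
Nyquist rate = 2 × 54.6 MHz = 109.2 MHz.

109.2 MHz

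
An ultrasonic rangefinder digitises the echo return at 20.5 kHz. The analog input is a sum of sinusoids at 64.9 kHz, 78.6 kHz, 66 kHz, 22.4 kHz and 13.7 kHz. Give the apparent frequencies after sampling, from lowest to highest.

fs/2 = 10.25 kHz.
64.9 kHz mod fs = 3.4 kHz.
3.4 kHz ≤ fs/2 = 10.25 kHz, appears at 3.4 kHz.
78.6 kHz mod fs = 17.1 kHz.
17.1 kHz > fs/2 = 10.25 kHz, folds to fs − 17.1 kHz = 3.4 kHz.
66 kHz mod fs = 4.5 kHz.
4.5 kHz ≤ fs/2 = 10.25 kHz, appears at 4.5 kHz.
22.4 kHz mod fs = 1.9 kHz.
1.9 kHz ≤ fs/2 = 10.25 kHz, appears at 1.9 kHz.
13.7 kHz > fs/2 = 10.25 kHz, folds to fs − 13.7 kHz = 6.8 kHz.
Distinct values: {1.9 kHz, 3.4 kHz, 4.5 kHz, 6.8 kHz}.

1.9 kHz, 3.4 kHz, 4.5 kHz, 6.8 kHz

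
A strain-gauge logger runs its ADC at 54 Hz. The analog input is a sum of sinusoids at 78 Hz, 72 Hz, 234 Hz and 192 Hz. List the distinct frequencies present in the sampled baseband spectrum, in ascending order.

fs/2 = 27 Hz.
78 Hz mod fs = 24 Hz.
24 Hz ≤ fs/2 = 27 Hz, appears at 24 Hz.
72 Hz mod fs = 18 Hz.
18 Hz ≤ fs/2 = 27 Hz, appears at 18 Hz.
234 Hz mod fs = 18 Hz.
18 Hz ≤ fs/2 = 27 Hz, appears at 18 Hz.
192 Hz mod fs = 30 Hz.
30 Hz > fs/2 = 27 Hz, folds to fs − 30 Hz = 24 Hz.
Distinct values: {18 Hz, 24 Hz}.

18 Hz, 24 Hz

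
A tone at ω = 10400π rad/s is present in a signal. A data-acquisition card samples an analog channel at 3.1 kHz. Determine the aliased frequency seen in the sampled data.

1 kHz

ω = 10400π rad/s → f = ω/(2π) = 5200 Hz = 5.2 kHz.
5.2 kHz mod fs = 2.1 kHz.
2.1 kHz > fs/2 = 1.55 kHz, folds to fs − 2.1 kHz = 1 kHz.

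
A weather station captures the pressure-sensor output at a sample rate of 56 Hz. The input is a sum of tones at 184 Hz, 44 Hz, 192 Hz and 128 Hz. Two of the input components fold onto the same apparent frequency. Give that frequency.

16 Hz

fs/2 = 28 Hz.
184 Hz mod fs = 16 Hz.
16 Hz ≤ fs/2 = 28 Hz, appears at 16 Hz.
44 Hz > fs/2 = 28 Hz, folds to fs − 44 Hz = 12 Hz.
192 Hz mod fs = 24 Hz.
24 Hz ≤ fs/2 = 28 Hz, appears at 24 Hz.
128 Hz mod fs = 16 Hz.
16 Hz ≤ fs/2 = 28 Hz, appears at 16 Hz.
128 Hz and 184 Hz both map to 16 Hz.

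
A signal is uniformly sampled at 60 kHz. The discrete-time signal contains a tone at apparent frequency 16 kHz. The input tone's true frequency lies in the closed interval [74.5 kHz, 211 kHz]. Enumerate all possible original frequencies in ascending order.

Frequencies that alias to 16 kHz are k·fs ± 16 kHz for integer k ≥ 0.
k=0: 16 kHz.
k=1: 44 kHz, 76 kHz.
k=2: 104 kHz, 136 kHz.
k=3: 164 kHz, 196 kHz.
k=4: 224 kHz, 256 kHz.
Within [74.5 kHz, 211 kHz]: 76 kHz, 104 kHz, 136 kHz, 164 kHz, 196 kHz.

76 kHz, 104 kHz, 136 kHz, 164 kHz, 196 kHz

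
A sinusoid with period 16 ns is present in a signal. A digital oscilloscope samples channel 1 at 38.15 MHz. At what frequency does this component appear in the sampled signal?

T = 16 ns → f = 1/T = 62.5 MHz.
62.5 MHz mod fs = 24.35 MHz.
24.35 MHz > fs/2 = 19.075 MHz, folds to fs − 24.35 MHz = 13.8 MHz.

13.8 MHz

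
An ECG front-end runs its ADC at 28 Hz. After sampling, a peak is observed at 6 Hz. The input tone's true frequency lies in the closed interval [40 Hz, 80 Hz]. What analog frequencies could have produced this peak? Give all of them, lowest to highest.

Frequencies that alias to 6 Hz are k·fs ± 6 Hz for integer k ≥ 0.
k=0: 6 Hz.
k=1: 22 Hz, 34 Hz.
k=2: 50 Hz, 62 Hz.
k=3: 78 Hz, 90 Hz.
k=4: 106 Hz, 118 Hz.
Within [40 Hz, 80 Hz]: 50 Hz, 62 Hz, 78 Hz.

50 Hz, 62 Hz, 78 Hz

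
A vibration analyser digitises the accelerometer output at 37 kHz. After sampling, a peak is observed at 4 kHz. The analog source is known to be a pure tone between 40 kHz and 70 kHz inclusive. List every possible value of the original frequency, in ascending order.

Frequencies that alias to 4 kHz are k·fs ± 4 kHz for integer k ≥ 0.
k=0: 4 kHz.
k=1: 33 kHz, 41 kHz.
k=2: 70 kHz, 78 kHz.
k=3: 107 kHz, 115 kHz.
Within [40 kHz, 70 kHz]: 41 kHz, 70 kHz.

41 kHz, 70 kHz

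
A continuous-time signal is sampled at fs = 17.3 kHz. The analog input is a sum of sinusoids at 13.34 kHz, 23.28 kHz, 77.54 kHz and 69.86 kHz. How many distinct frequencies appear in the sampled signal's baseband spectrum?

4

fs/2 = 8.65 kHz.
13.34 kHz > fs/2 = 8.65 kHz, folds to fs − 13.34 kHz = 3.96 kHz.
23.28 kHz mod fs = 5.98 kHz.
5.98 kHz ≤ fs/2 = 8.65 kHz, appears at 5.98 kHz.
77.54 kHz mod fs = 8.34 kHz.
8.34 kHz ≤ fs/2 = 8.65 kHz, appears at 8.34 kHz.
69.86 kHz mod fs = 0.66 kHz.
0.66 kHz ≤ fs/2 = 8.65 kHz, appears at 0.66 kHz.
Distinct values: {0.66 kHz, 3.96 kHz, 5.98 kHz, 8.34 kHz} → 4.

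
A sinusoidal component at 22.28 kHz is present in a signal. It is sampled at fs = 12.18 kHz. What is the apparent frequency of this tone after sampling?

22.28 kHz mod fs = 10.1 kHz.
10.1 kHz > fs/2 = 6.09 kHz, folds to fs − 10.1 kHz = 2.08 kHz.

2.08 kHz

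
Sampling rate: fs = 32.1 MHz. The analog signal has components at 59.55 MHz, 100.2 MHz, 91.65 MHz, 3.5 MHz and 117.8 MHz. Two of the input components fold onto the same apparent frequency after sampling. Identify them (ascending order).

fs/2 = 16.05 MHz.
59.55 MHz mod fs = 27.45 MHz.
27.45 MHz > fs/2 = 16.05 MHz, folds to fs − 27.45 MHz = 4.65 MHz.
100.2 MHz mod fs = 3.9 MHz.
3.9 MHz ≤ fs/2 = 16.05 MHz, appears at 3.9 MHz.
91.65 MHz mod fs = 27.45 MHz.
27.45 MHz > fs/2 = 16.05 MHz, folds to fs − 27.45 MHz = 4.65 MHz.
3.5 MHz ≤ fs/2 = 16.05 MHz, passes unchanged.
117.8 MHz mod fs = 21.5 MHz.
21.5 MHz > fs/2 = 16.05 MHz, folds to fs − 21.5 MHz = 10.6 MHz.
59.55 MHz and 91.65 MHz both map to 4.65 MHz.

59.55 MHz, 91.65 MHz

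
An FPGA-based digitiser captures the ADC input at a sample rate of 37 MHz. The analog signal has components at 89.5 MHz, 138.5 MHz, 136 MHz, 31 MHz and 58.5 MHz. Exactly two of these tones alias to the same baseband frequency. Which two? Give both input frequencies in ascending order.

fs/2 = 18.5 MHz.
89.5 MHz mod fs = 15.5 MHz.
15.5 MHz ≤ fs/2 = 18.5 MHz, appears at 15.5 MHz.
138.5 MHz mod fs = 27.5 MHz.
27.5 MHz > fs/2 = 18.5 MHz, folds to fs − 27.5 MHz = 9.5 MHz.
136 MHz mod fs = 25 MHz.
25 MHz > fs/2 = 18.5 MHz, folds to fs − 25 MHz = 12 MHz.
31 MHz > fs/2 = 18.5 MHz, folds to fs − 31 MHz = 6 MHz.
58.5 MHz mod fs = 21.5 MHz.
21.5 MHz > fs/2 = 18.5 MHz, folds to fs − 21.5 MHz = 15.5 MHz.
58.5 MHz and 89.5 MHz both map to 15.5 MHz.

58.5 MHz, 89.5 MHz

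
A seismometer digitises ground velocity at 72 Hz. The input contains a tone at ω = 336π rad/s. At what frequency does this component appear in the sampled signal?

24 Hz

ω = 336π rad/s → f = ω/(2π) = 168 Hz.
168 Hz mod fs = 24 Hz.
24 Hz ≤ fs/2 = 36 Hz, appears at 24 Hz.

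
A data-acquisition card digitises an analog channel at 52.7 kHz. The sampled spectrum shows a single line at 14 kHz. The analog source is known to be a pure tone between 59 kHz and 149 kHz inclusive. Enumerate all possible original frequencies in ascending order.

66.7 kHz, 91.4 kHz, 119.4 kHz, 144.1 kHz

Frequencies that alias to 14 kHz are k·fs ± 14 kHz for integer k ≥ 0.
k=0: 14 kHz.
k=1: 38.7 kHz, 66.7 kHz.
k=2: 91.4 kHz, 119.4 kHz.
k=3: 144.1 kHz, 172.1 kHz.
k=4: 196.8 kHz, 224.8 kHz.
Within [59 kHz, 149 kHz]: 66.7 kHz, 91.4 kHz, 119.4 kHz, 144.1 kHz.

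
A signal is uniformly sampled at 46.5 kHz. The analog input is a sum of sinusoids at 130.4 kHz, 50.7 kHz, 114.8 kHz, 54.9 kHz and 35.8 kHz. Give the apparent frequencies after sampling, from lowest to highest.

4.2 kHz, 8.4 kHz, 9.1 kHz, 10.7 kHz, 21.8 kHz

fs/2 = 23.25 kHz.
130.4 kHz mod fs = 37.4 kHz.
37.4 kHz > fs/2 = 23.25 kHz, folds to fs − 37.4 kHz = 9.1 kHz.
50.7 kHz mod fs = 4.2 kHz.
4.2 kHz ≤ fs/2 = 23.25 kHz, appears at 4.2 kHz.
114.8 kHz mod fs = 21.8 kHz.
21.8 kHz ≤ fs/2 = 23.25 kHz, appears at 21.8 kHz.
54.9 kHz mod fs = 8.4 kHz.
8.4 kHz ≤ fs/2 = 23.25 kHz, appears at 8.4 kHz.
35.8 kHz > fs/2 = 23.25 kHz, folds to fs − 35.8 kHz = 10.7 kHz.
Distinct values: {4.2 kHz, 8.4 kHz, 9.1 kHz, 10.7 kHz, 21.8 kHz}.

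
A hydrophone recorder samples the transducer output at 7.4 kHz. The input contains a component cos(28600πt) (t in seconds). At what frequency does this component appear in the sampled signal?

ω = 28600π rad/s → f = ω/(2π) = 14300 Hz = 14.3 kHz.
14.3 kHz mod fs = 6.9 kHz.
6.9 kHz > fs/2 = 3.7 kHz, folds to fs − 6.9 kHz = 0.5 kHz.

0.5 kHz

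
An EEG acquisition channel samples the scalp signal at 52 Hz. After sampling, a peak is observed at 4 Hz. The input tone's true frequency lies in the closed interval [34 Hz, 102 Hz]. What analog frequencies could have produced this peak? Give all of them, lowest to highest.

Frequencies that alias to 4 Hz are k·fs ± 4 Hz for integer k ≥ 0.
k=0: 4 Hz.
k=1: 48 Hz, 56 Hz.
k=2: 100 Hz, 108 Hz.
k=3: 152 Hz, 160 Hz.
Within [34 Hz, 102 Hz]: 48 Hz, 56 Hz, 100 Hz.

48 Hz, 56 Hz, 100 Hz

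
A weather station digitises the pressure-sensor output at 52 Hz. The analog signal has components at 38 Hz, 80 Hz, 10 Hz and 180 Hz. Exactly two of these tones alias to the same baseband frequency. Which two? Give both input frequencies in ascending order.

80 Hz, 180 Hz

fs/2 = 26 Hz.
38 Hz > fs/2 = 26 Hz, folds to fs − 38 Hz = 14 Hz.
80 Hz mod fs = 28 Hz.
28 Hz > fs/2 = 26 Hz, folds to fs − 28 Hz = 24 Hz.
10 Hz ≤ fs/2 = 26 Hz, passes unchanged.
180 Hz mod fs = 24 Hz.
24 Hz ≤ fs/2 = 26 Hz, appears at 24 Hz.
80 Hz and 180 Hz both map to 24 Hz.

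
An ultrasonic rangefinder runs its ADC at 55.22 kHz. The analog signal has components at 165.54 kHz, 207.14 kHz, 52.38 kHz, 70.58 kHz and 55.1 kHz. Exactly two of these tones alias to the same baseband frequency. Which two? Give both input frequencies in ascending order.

55.1 kHz, 165.54 kHz

fs/2 = 27.61 kHz.
165.54 kHz mod fs = 55.1 kHz.
55.1 kHz > fs/2 = 27.61 kHz, folds to fs − 55.1 kHz = 0.12 kHz.
207.14 kHz mod fs = 41.48 kHz.
41.48 kHz > fs/2 = 27.61 kHz, folds to fs − 41.48 kHz = 13.74 kHz.
52.38 kHz > fs/2 = 27.61 kHz, folds to fs − 52.38 kHz = 2.84 kHz.
70.58 kHz mod fs = 15.36 kHz.
15.36 kHz ≤ fs/2 = 27.61 kHz, appears at 15.36 kHz.
55.1 kHz > fs/2 = 27.61 kHz, folds to fs − 55.1 kHz = 0.12 kHz.
55.1 kHz and 165.54 kHz both map to 0.12 kHz.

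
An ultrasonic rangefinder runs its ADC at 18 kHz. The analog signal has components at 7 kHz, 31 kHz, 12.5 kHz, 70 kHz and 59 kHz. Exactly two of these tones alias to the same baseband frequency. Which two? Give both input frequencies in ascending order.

fs/2 = 9 kHz.
7 kHz ≤ fs/2 = 9 kHz, passes unchanged.
31 kHz mod fs = 13 kHz.
13 kHz > fs/2 = 9 kHz, folds to fs − 13 kHz = 5 kHz.
12.5 kHz > fs/2 = 9 kHz, folds to fs − 12.5 kHz = 5.5 kHz.
70 kHz mod fs = 16 kHz.
16 kHz > fs/2 = 9 kHz, folds to fs − 16 kHz = 2 kHz.
59 kHz mod fs = 5 kHz.
5 kHz ≤ fs/2 = 9 kHz, appears at 5 kHz.
31 kHz and 59 kHz both map to 5 kHz.

31 kHz, 59 kHz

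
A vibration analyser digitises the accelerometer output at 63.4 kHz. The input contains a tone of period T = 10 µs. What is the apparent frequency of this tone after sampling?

T = 10 µs → f = 1/T = 100 kHz.
100 kHz mod fs = 36.6 kHz.
36.6 kHz > fs/2 = 31.7 kHz, folds to fs − 36.6 kHz = 26.8 kHz.

26.8 kHz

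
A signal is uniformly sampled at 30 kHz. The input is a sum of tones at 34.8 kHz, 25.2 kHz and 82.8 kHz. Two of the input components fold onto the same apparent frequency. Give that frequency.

4.8 kHz

fs/2 = 15 kHz.
34.8 kHz mod fs = 4.8 kHz.
4.8 kHz ≤ fs/2 = 15 kHz, appears at 4.8 kHz.
25.2 kHz > fs/2 = 15 kHz, folds to fs − 25.2 kHz = 4.8 kHz.
82.8 kHz mod fs = 22.8 kHz.
22.8 kHz > fs/2 = 15 kHz, folds to fs − 22.8 kHz = 7.2 kHz.
25.2 kHz and 34.8 kHz both map to 4.8 kHz.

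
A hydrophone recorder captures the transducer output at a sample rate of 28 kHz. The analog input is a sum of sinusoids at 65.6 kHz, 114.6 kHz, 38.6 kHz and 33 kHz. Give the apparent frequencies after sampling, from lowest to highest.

fs/2 = 14 kHz.
65.6 kHz mod fs = 9.6 kHz.
9.6 kHz ≤ fs/2 = 14 kHz, appears at 9.6 kHz.
114.6 kHz mod fs = 2.6 kHz.
2.6 kHz ≤ fs/2 = 14 kHz, appears at 2.6 kHz.
38.6 kHz mod fs = 10.6 kHz.
10.6 kHz ≤ fs/2 = 14 kHz, appears at 10.6 kHz.
33 kHz mod fs = 5 kHz.
5 kHz ≤ fs/2 = 14 kHz, appears at 5 kHz.
Distinct values: {2.6 kHz, 5 kHz, 9.6 kHz, 10.6 kHz}.

2.6 kHz, 5 kHz, 9.6 kHz, 10.6 kHz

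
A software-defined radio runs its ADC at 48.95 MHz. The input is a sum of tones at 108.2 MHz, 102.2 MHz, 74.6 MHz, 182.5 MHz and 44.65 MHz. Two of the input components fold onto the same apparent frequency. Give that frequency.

fs/2 = 24.475 MHz.
108.2 MHz mod fs = 10.3 MHz.
10.3 MHz ≤ fs/2 = 24.475 MHz, appears at 10.3 MHz.
102.2 MHz mod fs = 4.3 MHz.
4.3 MHz ≤ fs/2 = 24.475 MHz, appears at 4.3 MHz.
74.6 MHz mod fs = 25.65 MHz.
25.65 MHz > fs/2 = 24.475 MHz, folds to fs − 25.65 MHz = 23.3 MHz.
182.5 MHz mod fs = 35.65 MHz.
35.65 MHz > fs/2 = 24.475 MHz, folds to fs − 35.65 MHz = 13.3 MHz.
44.65 MHz > fs/2 = 24.475 MHz, folds to fs − 44.65 MHz = 4.3 MHz.
44.65 MHz and 102.2 MHz both map to 4.3 MHz.

4.3 MHz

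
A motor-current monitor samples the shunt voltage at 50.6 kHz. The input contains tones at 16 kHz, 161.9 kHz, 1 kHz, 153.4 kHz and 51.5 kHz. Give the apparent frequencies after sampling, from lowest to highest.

0.9 kHz, 1 kHz, 1.6 kHz, 10.1 kHz, 16 kHz

fs/2 = 25.3 kHz.
16 kHz ≤ fs/2 = 25.3 kHz, passes unchanged.
161.9 kHz mod fs = 10.1 kHz.
10.1 kHz ≤ fs/2 = 25.3 kHz, appears at 10.1 kHz.
1 kHz ≤ fs/2 = 25.3 kHz, passes unchanged.
153.4 kHz mod fs = 1.6 kHz.
1.6 kHz ≤ fs/2 = 25.3 kHz, appears at 1.6 kHz.
51.5 kHz mod fs = 0.9 kHz.
0.9 kHz ≤ fs/2 = 25.3 kHz, appears at 0.9 kHz.
Distinct values: {0.9 kHz, 1 kHz, 1.6 kHz, 10.1 kHz, 16 kHz}.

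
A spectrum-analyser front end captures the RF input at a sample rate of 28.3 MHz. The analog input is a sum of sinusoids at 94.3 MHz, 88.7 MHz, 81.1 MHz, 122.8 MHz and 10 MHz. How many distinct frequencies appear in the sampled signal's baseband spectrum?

4

fs/2 = 14.15 MHz.
94.3 MHz mod fs = 9.4 MHz.
9.4 MHz ≤ fs/2 = 14.15 MHz, appears at 9.4 MHz.
88.7 MHz mod fs = 3.8 MHz.
3.8 MHz ≤ fs/2 = 14.15 MHz, appears at 3.8 MHz.
81.1 MHz mod fs = 24.5 MHz.
24.5 MHz > fs/2 = 14.15 MHz, folds to fs − 24.5 MHz = 3.8 MHz.
122.8 MHz mod fs = 9.6 MHz.
9.6 MHz ≤ fs/2 = 14.15 MHz, appears at 9.6 MHz.
10 MHz ≤ fs/2 = 14.15 MHz, passes unchanged.
Distinct values: {3.8 MHz, 9.4 MHz, 9.6 MHz, 10 MHz} → 4.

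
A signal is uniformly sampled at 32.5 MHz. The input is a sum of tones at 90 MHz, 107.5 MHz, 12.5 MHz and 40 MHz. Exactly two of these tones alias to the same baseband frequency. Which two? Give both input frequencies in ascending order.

fs/2 = 16.25 MHz.
90 MHz mod fs = 25 MHz.
25 MHz > fs/2 = 16.25 MHz, folds to fs − 25 MHz = 7.5 MHz.
107.5 MHz mod fs = 10 MHz.
10 MHz ≤ fs/2 = 16.25 MHz, appears at 10 MHz.
12.5 MHz ≤ fs/2 = 16.25 MHz, passes unchanged.
40 MHz mod fs = 7.5 MHz.
7.5 MHz ≤ fs/2 = 16.25 MHz, appears at 7.5 MHz.
40 MHz and 90 MHz both map to 7.5 MHz.

40 MHz, 90 MHz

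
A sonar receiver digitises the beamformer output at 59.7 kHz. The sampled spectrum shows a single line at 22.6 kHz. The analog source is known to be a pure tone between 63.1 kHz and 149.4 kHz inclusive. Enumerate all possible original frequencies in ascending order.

82.3 kHz, 96.8 kHz, 142 kHz

Frequencies that alias to 22.6 kHz are k·fs ± 22.6 kHz for integer k ≥ 0.
k=0: 22.6 kHz.
k=1: 37.1 kHz, 82.3 kHz.
k=2: 96.8 kHz, 142 kHz.
k=3: 156.5 kHz, 201.7 kHz.
Within [63.1 kHz, 149.4 kHz]: 82.3 kHz, 96.8 kHz, 142 kHz.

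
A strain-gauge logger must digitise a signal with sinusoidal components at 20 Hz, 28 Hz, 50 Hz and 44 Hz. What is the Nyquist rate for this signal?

Highest-frequency component: 50 Hz.
Nyquist rate = 2 × 50 Hz = 100 Hz.

100 Hz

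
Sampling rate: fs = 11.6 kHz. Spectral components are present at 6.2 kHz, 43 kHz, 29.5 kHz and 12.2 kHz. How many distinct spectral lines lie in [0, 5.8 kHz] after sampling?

4

fs/2 = 5.8 kHz.
6.2 kHz > fs/2 = 5.8 kHz, folds to fs − 6.2 kHz = 5.4 kHz.
43 kHz mod fs = 8.2 kHz.
8.2 kHz > fs/2 = 5.8 kHz, folds to fs − 8.2 kHz = 3.4 kHz.
29.5 kHz mod fs = 6.3 kHz.
6.3 kHz > fs/2 = 5.8 kHz, folds to fs − 6.3 kHz = 5.3 kHz.
12.2 kHz mod fs = 0.6 kHz.
0.6 kHz ≤ fs/2 = 5.8 kHz, appears at 0.6 kHz.
Distinct values: {0.6 kHz, 3.4 kHz, 5.3 kHz, 5.4 kHz} → 4.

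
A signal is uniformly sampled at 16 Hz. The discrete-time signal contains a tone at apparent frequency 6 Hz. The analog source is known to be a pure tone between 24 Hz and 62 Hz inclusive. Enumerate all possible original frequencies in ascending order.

Frequencies that alias to 6 Hz are k·fs ± 6 Hz for integer k ≥ 0.
k=0: 6 Hz.
k=1: 10 Hz, 22 Hz.
k=2: 26 Hz, 38 Hz.
k=3: 42 Hz, 54 Hz.
k=4: 58 Hz, 70 Hz.
k=5: 74 Hz, 86 Hz.
Within [24 Hz, 62 Hz]: 26 Hz, 38 Hz, 42 Hz, 54 Hz, 58 Hz.

26 Hz, 38 Hz, 42 Hz, 54 Hz, 58 Hz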